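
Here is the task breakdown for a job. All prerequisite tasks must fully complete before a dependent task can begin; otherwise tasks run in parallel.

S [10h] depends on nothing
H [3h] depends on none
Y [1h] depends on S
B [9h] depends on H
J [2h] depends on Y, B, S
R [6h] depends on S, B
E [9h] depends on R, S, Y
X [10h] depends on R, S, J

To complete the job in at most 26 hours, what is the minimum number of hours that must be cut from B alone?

Current finish: 28 hours; target: 26.
B is on every critical path, so each hour cut from B cuts the finish by one (this holds down to a finish of 26).
Need 28 − 26 = 2 hours off B → B becomes 7 hours, finish becomes 26.

2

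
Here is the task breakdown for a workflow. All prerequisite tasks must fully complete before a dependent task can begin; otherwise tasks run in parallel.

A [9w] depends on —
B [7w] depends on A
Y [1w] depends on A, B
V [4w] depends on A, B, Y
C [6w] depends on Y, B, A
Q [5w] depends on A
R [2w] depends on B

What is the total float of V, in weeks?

Critical path: A→B→Y→C = 9+7+1+6 = 23, so the finish is 23 weeks.
Longest path through V: 21 weeks (earliest finish 21, latest finish 23).
Slack of V = 19 − 17 = 2 weeks.

2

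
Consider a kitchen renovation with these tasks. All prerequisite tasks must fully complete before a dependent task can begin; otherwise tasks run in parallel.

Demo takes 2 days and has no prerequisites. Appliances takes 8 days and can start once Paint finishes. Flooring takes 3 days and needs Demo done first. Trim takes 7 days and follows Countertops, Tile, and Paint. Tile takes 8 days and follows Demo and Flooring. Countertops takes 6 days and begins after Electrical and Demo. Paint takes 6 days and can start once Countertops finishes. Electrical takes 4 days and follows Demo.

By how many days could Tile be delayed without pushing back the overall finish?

6

Demo→Electrical→Countertops→Paint→Appliances = 2+4+6+6+8 = 26 sets the makespan at 26 days.
Tile finishes as early as 13 and must finish by 19.
Float = 26 − 20 = 6.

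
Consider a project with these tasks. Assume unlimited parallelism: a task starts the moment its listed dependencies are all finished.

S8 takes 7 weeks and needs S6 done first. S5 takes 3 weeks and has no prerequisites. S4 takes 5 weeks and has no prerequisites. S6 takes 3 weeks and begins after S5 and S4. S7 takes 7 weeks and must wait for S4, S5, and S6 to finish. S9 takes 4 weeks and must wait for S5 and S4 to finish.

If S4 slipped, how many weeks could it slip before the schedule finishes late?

0

S4→S6→S7 = 5+3+7 = 15 sets the makespan at 15 weeks.
S4 finishes as early as 5 and must finish by 5.
Slack of S4 = 0 − 0 = 0 weeks.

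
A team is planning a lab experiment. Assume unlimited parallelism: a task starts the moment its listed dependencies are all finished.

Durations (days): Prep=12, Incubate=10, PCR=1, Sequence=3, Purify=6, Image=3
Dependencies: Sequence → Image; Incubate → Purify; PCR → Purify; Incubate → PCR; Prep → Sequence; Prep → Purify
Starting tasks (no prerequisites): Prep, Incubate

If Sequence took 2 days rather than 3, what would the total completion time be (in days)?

18

Actual critical path: Prep→Sequence→Image = 12+3+3 = 18 ⇒ 18 days.
Sequence lies on that path, so at 2 days the path becomes 17 days.
New critical path: Prep→Purify = 12+6 = 18 ⇒ 18 days.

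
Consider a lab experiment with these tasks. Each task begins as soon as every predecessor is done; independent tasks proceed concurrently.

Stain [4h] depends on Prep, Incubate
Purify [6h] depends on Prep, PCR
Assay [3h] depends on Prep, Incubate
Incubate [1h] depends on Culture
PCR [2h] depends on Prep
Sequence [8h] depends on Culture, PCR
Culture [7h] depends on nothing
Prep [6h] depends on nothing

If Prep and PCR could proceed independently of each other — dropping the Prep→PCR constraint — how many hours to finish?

15

With the dependency in place, Prep→PCR→Sequence = 6+2+8 = 16 sets the finish at 16 hours.
Without Prep→PCR, PCR's earliest start moves from 6 to 0.
New critical path: Culture→Sequence = 7+8 = 15 ⇒ 15 hours.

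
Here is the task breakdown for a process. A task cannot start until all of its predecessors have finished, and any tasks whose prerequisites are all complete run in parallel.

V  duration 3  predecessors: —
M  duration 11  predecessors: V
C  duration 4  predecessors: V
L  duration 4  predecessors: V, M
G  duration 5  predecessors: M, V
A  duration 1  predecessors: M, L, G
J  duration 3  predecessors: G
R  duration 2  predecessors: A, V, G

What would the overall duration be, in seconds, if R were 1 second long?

22

As given, the longest chain is V→M→G→A→R = 3+11+5+1+2 = 22, so the finish is 22 seconds.
R is on the critical path; changing it to 1 makes that path 21 seconds.
Now V→M→G→J = 3+11+5+3 = 22 is longest, so the finish becomes 22 seconds.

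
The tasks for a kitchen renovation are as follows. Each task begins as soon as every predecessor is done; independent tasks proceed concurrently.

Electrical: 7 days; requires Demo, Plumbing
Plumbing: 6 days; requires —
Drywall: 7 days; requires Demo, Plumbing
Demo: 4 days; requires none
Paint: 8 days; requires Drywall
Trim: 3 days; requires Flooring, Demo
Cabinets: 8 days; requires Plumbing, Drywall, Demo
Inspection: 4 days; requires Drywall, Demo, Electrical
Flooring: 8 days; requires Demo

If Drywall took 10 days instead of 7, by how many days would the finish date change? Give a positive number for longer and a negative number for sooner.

Baseline: Plumbing→Drywall→Cabinets = 6+7+8 = 21 → 21 days.
Since Drywall is critical, the +3 change carries straight to that chain (now 24 days).
No other chain overtakes it, so the finish is 24 days.
Change in finish: 24 − 21 = +3 days.

3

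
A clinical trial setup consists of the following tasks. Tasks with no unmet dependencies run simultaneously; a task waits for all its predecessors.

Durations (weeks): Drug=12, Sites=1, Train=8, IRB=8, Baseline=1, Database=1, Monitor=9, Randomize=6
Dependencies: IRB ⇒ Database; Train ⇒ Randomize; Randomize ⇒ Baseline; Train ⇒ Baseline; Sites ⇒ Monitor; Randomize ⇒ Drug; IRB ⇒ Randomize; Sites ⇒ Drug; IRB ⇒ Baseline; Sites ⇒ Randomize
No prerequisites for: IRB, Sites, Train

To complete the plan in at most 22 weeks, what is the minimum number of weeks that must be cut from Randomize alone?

4

Current finish: 26 weeks; target: 22.
Randomize is on every critical path, so each week cut from Randomize cuts the finish by one (this holds down to a finish of 21).
Need 26 − 22 = 4 weeks off Randomize → Randomize becomes 2 weeks, finish becomes 22.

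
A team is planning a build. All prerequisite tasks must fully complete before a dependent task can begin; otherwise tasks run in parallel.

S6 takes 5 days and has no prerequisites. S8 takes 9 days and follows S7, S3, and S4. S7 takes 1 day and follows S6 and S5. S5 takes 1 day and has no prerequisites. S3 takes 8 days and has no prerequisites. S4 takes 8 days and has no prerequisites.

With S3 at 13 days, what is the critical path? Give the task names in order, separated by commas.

S3, S8

Baseline: S3→S8 = 8+9 = 17 → 17 days.
S3 lies on that path, so at 13 days the path becomes 22 days.
The critical path is still S3→S8; finish is now 22 days.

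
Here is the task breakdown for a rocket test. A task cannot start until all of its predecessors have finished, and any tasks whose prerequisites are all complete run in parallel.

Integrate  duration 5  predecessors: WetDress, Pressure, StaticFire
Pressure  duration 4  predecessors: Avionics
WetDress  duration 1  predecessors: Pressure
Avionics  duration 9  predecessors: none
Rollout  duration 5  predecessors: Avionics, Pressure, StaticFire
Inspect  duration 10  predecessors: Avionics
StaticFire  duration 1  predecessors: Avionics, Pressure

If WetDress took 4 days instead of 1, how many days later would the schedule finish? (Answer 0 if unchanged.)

3

Critical path before the change: Avionics→Pressure→WetDress→Integrate = 9+4+1+5 = 19 giving 19 days.
Since WetDress is critical, the +3 change carries straight to that chain (now 22 days).
The critical path is still Avionics→Pressure→WetDress→Integrate; finish is now 22 days.
Change in finish: 22 − 19 = +3 days.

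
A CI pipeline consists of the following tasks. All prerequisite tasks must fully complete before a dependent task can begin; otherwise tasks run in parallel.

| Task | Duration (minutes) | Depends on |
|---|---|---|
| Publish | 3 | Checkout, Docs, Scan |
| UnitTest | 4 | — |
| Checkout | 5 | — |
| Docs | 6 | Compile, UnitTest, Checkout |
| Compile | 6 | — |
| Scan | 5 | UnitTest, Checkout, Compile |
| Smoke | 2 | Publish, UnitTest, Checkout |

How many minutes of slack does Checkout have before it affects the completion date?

Critical path: Compile→Docs→Publish→Smoke = 6+6+3+2 = 17, so the finish is 17 minutes.
Checkout finishes as early as 5 and must finish by 6.
Float = 17 − 16 = 1.

1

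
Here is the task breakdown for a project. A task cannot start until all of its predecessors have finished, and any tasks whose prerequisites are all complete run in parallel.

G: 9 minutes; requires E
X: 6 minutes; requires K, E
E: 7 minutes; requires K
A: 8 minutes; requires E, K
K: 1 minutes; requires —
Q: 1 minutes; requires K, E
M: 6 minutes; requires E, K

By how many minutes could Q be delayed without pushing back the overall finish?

8

Critical path: K→E→G = 1+7+9 = 17, so the finish is 17 minutes.
Q finishes as early as 9 and must finish by 17.
So Q can slip 17 − 9 = 8 minutes.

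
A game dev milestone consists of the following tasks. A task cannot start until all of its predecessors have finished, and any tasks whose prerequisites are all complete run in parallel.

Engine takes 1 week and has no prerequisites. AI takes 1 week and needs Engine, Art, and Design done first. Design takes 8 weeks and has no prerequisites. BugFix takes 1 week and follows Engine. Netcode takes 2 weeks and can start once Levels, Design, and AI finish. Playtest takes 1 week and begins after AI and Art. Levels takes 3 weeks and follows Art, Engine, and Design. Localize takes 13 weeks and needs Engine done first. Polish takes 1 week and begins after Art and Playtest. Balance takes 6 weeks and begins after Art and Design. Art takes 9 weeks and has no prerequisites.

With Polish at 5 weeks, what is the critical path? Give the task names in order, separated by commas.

The binding path is Art→Balance = 9+6 = 15; finish at 15 weeks.
Polish has 3 weeks of float (longest path through it is 12).
New critical path: Art→AI→Playtest→Polish = 9+1+1+5 = 16 ⇒ 16 weeks.

Art, AI, Playtest, Polish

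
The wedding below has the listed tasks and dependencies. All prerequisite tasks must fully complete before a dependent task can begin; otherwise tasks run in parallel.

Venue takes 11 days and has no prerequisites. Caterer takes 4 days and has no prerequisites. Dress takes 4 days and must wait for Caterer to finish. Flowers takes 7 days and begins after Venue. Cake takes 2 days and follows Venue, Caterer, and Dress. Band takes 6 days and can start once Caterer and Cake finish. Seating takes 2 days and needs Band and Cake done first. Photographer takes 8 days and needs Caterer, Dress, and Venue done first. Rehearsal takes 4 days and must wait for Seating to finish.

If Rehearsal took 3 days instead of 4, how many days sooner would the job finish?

1

As given, the longest chain is Venue→Cake→Band→Seating→Rehearsal = 11+2+6+2+4 = 25, so the finish is 25 days.
Rehearsal lies on that path, so at 3 days the path becomes 24 days.
That remains the longest chain; total 24 days.
Change in finish: 24 − 25 = -1 days.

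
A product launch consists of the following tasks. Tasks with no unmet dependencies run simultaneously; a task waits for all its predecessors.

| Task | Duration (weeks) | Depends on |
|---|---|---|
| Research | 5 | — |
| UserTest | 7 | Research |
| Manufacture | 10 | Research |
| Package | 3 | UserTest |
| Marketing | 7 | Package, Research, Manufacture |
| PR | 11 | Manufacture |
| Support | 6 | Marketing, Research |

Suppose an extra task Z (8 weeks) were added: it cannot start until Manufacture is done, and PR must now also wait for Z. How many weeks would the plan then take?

34

Originally the plan takes 28 weeks.
With Z inserted, PR now waits for max(Manufacture, Z).
New critical path: Research→Manufacture→Z→PR = 5+10+8+11 = 34 ⇒ 34 weeks.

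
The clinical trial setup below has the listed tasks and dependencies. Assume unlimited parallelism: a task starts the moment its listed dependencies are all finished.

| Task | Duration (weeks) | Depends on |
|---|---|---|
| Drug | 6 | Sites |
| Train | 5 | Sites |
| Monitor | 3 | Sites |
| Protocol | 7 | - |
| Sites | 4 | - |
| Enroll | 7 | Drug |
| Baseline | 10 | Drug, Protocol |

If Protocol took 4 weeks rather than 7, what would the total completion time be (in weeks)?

As given, the longest chain is Sites→Drug→Baseline = 4+6+10 = 20, so the finish is 20 weeks.
The longest path through Protocol is only 17 weeks, so Protocol has float 3.
That remains the longest chain; total 20 weeks.

20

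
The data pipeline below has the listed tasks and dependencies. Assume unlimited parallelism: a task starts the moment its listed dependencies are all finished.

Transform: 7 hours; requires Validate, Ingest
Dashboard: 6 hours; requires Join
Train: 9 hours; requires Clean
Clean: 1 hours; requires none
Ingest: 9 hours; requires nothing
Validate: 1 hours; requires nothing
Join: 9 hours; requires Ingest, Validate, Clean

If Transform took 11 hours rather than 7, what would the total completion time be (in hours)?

The binding path is Ingest→Join→Dashboard = 9+9+6 = 24; finish at 24 hours.
The longest path through Transform is only 16 hours, so Transform has float 8.
The critical path is still Ingest→Join→Dashboard; finish is now 24 hours.

24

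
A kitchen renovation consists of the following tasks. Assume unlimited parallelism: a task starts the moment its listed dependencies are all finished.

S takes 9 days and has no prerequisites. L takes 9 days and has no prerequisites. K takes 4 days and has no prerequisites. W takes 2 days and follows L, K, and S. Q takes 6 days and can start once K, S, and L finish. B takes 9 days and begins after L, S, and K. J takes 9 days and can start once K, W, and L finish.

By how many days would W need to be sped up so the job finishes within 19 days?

Current finish: 20 days; target: 19.
W is on every critical path, so each day cut from W cuts the finish by one (this holds down to a finish of 19).
Need 20 − 19 = 1 day off W → W becomes 1 day, finish becomes 19.

1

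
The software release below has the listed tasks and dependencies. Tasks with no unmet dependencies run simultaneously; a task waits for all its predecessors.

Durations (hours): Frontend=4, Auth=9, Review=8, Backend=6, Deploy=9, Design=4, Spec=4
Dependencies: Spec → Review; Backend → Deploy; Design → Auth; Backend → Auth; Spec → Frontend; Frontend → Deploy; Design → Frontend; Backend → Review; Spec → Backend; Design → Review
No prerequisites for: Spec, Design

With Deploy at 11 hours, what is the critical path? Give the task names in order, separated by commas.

Actual critical path: Spec→Backend→Deploy = 4+6+9 = 19 ⇒ 19 hours.
Deploy is on the critical path; changing it to 11 makes that path 21 hours.
No other chain overtakes it, so the finish is 21 hours.

Spec, Backend, Deploy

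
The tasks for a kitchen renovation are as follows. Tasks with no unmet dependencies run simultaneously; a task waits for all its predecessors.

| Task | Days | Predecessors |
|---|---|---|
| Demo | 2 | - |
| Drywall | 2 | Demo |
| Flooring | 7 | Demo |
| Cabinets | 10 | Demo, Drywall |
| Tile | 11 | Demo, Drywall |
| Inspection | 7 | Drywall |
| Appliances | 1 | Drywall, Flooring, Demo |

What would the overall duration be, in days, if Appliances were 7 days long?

16

Baseline: Demo→Drywall→Tile = 2+2+11 = 15 → 15 days.
Appliances is off the critical path — its longest chain is 10 days, giving 5 of slack.
The binding chain switches to Demo→Flooring→Appliances = 2+7+7 = 16; finish 16 days.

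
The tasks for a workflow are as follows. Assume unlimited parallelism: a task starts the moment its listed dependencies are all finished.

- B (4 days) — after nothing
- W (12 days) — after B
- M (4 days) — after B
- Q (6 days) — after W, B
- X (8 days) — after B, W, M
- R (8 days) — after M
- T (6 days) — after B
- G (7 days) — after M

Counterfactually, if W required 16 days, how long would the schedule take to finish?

Actual critical path: B→W→X = 4+12+8 = 24 ⇒ 24 days.
W lies on that path, so at 16 days the path becomes 28 days.
No other chain overtakes it, so the finish is 28 days.

28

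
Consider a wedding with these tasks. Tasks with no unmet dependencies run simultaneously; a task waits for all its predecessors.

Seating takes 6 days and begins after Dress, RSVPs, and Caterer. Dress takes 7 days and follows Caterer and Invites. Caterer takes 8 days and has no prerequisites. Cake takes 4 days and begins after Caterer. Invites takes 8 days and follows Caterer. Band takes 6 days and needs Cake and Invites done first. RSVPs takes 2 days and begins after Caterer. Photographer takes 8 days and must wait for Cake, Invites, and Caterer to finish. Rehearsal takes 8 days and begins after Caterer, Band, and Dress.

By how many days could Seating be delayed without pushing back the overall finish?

2

Caterer→Invites→Dress→Rehearsal = 8+8+7+8 = 31 sets the makespan at 31 days.
Seating finishes as early as 29 and must finish by 31.
So Seating can slip 31 − 29 = 2 days.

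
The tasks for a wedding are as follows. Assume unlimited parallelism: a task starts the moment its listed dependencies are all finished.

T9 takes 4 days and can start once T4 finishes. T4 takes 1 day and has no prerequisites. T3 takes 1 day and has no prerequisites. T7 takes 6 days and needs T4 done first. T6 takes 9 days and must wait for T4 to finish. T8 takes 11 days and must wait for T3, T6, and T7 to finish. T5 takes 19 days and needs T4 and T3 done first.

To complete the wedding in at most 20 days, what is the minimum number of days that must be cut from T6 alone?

Current finish: 21 days; target: 20.
T6 is on every critical path, so each day cut from T6 cuts the finish by one (this holds down to a finish of 20).
Need 21 − 20 = 1 day off T6 → T6 becomes 8 days, finish becomes 20.

1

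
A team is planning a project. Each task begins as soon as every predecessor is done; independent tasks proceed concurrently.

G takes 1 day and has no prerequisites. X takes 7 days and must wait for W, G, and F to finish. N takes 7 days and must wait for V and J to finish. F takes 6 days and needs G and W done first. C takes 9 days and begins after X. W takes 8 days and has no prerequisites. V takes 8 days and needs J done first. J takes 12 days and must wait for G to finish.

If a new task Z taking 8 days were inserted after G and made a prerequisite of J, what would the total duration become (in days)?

Originally the plan takes 30 days.
With Z inserted, J now waits for max(G, Z).
New critical path: G→Z→J→V→N = 1+8+12+8+7 = 36 ⇒ 36 days.

36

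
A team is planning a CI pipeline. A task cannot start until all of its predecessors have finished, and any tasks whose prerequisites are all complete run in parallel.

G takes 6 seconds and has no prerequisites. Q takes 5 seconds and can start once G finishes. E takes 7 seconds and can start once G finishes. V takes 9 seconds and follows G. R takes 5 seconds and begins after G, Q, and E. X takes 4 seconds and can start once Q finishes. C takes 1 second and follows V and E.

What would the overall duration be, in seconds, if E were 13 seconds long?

24

As given, the longest chain is G→E→R = 6+7+5 = 18, so the finish is 18 seconds.
Since E is critical, the +6 change carries straight to that chain (now 24 seconds).
The critical path is still G→E→R; finish is now 24 seconds.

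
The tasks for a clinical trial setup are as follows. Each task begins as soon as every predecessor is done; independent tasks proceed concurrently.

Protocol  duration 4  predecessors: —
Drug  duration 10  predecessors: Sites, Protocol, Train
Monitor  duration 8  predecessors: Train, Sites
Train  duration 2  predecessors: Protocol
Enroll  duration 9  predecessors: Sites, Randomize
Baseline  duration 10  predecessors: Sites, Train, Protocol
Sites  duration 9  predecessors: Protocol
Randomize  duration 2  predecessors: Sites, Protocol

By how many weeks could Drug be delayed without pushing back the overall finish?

1

Protocol→Sites→Randomize→Enroll = 4+9+2+9 = 24 sets the makespan at 24 weeks.
Longest path through Drug: 23 weeks (earliest finish 23, latest finish 24).
Slack of Drug = 14 − 13 = 1 week.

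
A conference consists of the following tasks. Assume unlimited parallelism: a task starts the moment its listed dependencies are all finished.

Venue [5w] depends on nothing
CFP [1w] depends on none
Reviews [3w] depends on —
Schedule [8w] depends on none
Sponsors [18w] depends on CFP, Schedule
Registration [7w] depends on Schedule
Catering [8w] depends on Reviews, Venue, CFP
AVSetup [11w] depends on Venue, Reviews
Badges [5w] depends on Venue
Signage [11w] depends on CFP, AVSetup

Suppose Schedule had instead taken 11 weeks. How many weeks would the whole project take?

Baseline: Venue→AVSetup→Signage = 5+11+11 = 27 → 27 weeks.
The longest path through Schedule is only 26 weeks, so Schedule has float 1.
The binding chain switches to Schedule→Sponsors = 11+18 = 29; finish 29 weeks.

29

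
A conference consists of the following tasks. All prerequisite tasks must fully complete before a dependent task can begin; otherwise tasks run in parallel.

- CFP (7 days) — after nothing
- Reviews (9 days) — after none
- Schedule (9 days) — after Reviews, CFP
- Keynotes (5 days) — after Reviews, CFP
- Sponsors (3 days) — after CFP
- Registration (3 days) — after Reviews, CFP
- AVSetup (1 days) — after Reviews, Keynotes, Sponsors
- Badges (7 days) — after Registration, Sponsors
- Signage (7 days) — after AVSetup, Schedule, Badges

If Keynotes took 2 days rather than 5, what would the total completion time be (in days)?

26

Actual critical path: Reviews→Registration→Badges→Signage = 9+3+7+7 = 26 ⇒ 26 days.
The longest path through Keynotes is only 22 days, so Keynotes has float 4.
No other chain overtakes it, so the finish is 26 days.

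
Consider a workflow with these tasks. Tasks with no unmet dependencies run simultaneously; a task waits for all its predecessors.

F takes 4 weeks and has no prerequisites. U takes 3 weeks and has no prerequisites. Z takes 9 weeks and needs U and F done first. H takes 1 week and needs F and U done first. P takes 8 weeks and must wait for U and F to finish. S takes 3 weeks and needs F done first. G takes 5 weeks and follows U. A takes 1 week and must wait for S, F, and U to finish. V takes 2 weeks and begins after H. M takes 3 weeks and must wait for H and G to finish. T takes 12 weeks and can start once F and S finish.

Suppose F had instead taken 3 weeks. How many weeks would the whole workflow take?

Critical path before the change: F→S→T = 4+3+12 = 19 giving 19 weeks.
F is on the critical path; changing it to 3 makes that path 18 weeks.
The critical path is still F→S→T; finish is now 18 weeks.

18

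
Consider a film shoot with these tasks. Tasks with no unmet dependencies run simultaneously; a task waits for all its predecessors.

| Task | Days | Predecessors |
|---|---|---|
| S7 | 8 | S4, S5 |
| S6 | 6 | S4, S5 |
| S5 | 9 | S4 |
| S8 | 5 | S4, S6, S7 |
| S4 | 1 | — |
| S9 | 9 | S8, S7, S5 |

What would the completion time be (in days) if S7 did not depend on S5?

30

With the dependency in place, S4→S5→S7→S8→S9 = 1+9+8+5+9 = 32 sets the finish at 32 days.
Without S5→S7, S7's earliest start moves from 10 to 1.
The longest chain is now S4→S5→S6→S8→S9 = 1+9+6+5+9 = 30, so the project takes 30 days.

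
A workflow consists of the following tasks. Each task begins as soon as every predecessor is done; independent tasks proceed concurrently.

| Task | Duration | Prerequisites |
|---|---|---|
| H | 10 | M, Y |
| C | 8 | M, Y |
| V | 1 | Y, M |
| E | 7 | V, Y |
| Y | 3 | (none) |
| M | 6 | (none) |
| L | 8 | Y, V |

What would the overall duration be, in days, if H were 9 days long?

15

Actual critical path: M→H = 6+10 = 16 ⇒ 16 days.
H lies on that path, so at 9 days the path becomes 15 days.
No other chain overtakes it, so the finish is 15 days.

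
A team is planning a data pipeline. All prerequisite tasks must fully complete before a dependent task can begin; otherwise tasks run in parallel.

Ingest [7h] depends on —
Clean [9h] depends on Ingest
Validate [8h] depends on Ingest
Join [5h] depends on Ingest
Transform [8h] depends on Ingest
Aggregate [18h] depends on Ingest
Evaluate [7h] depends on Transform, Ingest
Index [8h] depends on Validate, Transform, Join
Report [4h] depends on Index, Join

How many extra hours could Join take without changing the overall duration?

Ingest→Validate→Index→Report = 7+8+8+4 = 27 sets the makespan at 27 hours.
Join finishes as early as 12 and must finish by 15.
Slack of Join = 10 − 7 = 3 hours.

3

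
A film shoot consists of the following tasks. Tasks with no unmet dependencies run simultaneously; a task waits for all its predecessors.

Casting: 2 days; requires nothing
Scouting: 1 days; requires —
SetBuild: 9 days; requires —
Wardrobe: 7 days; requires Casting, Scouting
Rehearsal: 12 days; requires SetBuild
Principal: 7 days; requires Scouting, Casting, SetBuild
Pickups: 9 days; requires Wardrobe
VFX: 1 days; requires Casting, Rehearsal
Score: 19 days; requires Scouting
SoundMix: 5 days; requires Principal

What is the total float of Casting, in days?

4

SetBuild→Rehearsal→VFX = 9+12+1 = 22 sets the makespan at 22 days.
The longest chain containing Casting totals 18 days.
Float = 22 − 18 = 4.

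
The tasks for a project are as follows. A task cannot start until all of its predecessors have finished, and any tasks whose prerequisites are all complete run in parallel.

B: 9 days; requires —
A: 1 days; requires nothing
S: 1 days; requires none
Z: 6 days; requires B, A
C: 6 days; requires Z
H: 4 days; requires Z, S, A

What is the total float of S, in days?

Critical path: B→Z→C = 9+6+6 = 21, so the finish is 21 days.
S finishes as early as 1 and must finish by 17.
Slack of S = 16 − 0 = 16 days.

16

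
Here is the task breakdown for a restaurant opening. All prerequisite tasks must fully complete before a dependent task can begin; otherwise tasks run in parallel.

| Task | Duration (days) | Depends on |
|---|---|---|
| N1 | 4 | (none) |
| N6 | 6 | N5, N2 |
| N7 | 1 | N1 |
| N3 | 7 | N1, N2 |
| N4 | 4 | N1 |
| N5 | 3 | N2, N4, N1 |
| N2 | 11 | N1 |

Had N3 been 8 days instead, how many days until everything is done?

Actual critical path: N1→N2→N5→N6 = 4+11+3+6 = 24 ⇒ 24 days.
N3 is off the critical path — its longest chain is 22 days, giving 2 of slack.
The critical path is still N1→N2→N5→N6; finish is now 24 days.

24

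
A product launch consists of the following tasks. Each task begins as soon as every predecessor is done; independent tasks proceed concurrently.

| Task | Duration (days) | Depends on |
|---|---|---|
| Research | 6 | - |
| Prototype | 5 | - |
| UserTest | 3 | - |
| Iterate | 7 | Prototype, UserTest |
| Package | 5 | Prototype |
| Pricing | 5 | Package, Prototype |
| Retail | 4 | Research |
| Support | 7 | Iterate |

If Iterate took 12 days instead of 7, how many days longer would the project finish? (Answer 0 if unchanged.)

The binding path is Prototype→Iterate→Support = 5+7+7 = 19; finish at 19 days.
Iterate is on the critical path; changing it to 12 makes that path 24 days.
The critical path is still Prototype→Iterate→Support; finish is now 24 days.
Change in finish: 24 − 19 = +5 days.

5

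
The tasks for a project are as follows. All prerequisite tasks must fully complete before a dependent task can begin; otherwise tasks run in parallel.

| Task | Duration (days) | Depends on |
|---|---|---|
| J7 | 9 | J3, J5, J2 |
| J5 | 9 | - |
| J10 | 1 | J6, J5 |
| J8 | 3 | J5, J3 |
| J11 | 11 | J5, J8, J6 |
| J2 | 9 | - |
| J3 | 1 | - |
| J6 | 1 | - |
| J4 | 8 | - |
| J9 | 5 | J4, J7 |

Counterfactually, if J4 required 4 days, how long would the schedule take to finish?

23

Actual critical path: J2→J7→J9 = 9+9+5 = 23 ⇒ 23 days.
The longest path through J4 is only 13 days, so J4 has float 10.
No other chain overtakes it, so the finish is 23 days.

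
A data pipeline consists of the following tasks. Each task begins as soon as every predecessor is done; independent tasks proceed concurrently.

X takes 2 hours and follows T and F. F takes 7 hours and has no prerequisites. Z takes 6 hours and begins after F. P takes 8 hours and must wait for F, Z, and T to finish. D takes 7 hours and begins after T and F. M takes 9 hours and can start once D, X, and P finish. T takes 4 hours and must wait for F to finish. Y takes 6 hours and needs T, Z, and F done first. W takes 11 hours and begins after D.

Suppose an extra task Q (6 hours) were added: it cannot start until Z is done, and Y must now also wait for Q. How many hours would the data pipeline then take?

Originally the data pipeline takes 30 hours.
With Q inserted, Y now waits for max(T, Z, F, Q).
New critical path: F→Z→P→M = 7+6+8+9 = 30 ⇒ 30 hours.

30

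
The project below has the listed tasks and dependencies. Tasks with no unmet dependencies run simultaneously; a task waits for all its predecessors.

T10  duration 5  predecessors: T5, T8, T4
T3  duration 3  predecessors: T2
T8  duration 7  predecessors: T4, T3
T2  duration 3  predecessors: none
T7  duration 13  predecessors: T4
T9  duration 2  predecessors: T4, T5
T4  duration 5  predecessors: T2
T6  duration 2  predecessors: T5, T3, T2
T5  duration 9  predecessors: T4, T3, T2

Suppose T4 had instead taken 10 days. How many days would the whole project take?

27

Critical path before the change: T2→T4→T5→T10 = 3+5+9+5 = 22 giving 22 days.
T4 is on the critical path; changing it to 10 makes that path 27 days.
The critical path is still T2→T4→T5→T10; finish is now 27 days.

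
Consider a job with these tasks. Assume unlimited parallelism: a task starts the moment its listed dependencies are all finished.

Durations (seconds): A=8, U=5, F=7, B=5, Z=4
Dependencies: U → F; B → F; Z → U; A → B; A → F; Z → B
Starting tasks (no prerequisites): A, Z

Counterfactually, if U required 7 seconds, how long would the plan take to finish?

Baseline: A→B→F = 8+5+7 = 20 → 20 seconds.
The longest path through U is only 16 seconds, so U has float 4.
No other chain overtakes it, so the finish is 20 seconds.

20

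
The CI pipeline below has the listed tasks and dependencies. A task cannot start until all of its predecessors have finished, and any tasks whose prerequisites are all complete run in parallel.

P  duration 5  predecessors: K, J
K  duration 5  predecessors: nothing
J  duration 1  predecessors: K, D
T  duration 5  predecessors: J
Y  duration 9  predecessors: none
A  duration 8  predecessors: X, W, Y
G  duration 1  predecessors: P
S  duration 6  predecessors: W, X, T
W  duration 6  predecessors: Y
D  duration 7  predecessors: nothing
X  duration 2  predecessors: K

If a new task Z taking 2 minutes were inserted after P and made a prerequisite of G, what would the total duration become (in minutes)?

23

Originally the plan takes 23 minutes.
With Z inserted, G now waits for max(P, Z).
New critical path: Y→W→A = 9+6+8 = 23 ⇒ 23 minutes.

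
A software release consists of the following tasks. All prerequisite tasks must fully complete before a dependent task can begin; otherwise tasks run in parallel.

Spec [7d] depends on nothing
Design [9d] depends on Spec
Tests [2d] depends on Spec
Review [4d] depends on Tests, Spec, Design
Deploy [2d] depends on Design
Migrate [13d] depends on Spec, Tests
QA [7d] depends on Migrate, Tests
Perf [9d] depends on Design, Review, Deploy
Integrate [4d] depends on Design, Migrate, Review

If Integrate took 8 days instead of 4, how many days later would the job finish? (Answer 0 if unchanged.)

As given, the longest chain is Spec→Design→Review→Perf = 7+9+4+9 = 29, so the finish is 29 days.
Integrate has 3 days of float (longest path through it is 26).
The binding chain switches to Spec→Tests→Migrate→Integrate = 7+2+13+8 = 30; finish 30 days.
Change in finish: 30 − 29 = +1 days.

1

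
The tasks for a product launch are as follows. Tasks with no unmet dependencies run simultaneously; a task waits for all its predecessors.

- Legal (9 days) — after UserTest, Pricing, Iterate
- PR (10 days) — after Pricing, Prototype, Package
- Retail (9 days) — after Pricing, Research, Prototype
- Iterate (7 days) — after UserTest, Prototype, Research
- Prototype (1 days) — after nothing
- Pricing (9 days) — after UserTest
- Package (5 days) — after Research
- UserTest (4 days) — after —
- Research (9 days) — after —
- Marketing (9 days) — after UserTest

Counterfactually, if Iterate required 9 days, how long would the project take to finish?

27

The binding path is Research→Iterate→Legal = 9+7+9 = 25; finish at 25 days.
Iterate lies on that path, so at 9 days the path becomes 27 days.
No other chain overtakes it, so the finish is 27 days.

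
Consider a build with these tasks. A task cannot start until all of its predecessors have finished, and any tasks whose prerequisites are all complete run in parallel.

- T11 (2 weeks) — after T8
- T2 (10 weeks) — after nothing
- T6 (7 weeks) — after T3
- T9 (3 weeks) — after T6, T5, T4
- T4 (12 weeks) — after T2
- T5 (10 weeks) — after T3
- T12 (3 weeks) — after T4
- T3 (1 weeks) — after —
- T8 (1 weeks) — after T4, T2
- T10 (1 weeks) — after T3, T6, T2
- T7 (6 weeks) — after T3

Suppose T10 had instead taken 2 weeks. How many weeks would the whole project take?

Actual critical path: T2→T4→T8→T11 = 10+12+1+2 = 25 ⇒ 25 weeks.
The longest path through T10 is only 11 weeks, so T10 has float 14.
That remains the longest chain; total 25 weeks.

25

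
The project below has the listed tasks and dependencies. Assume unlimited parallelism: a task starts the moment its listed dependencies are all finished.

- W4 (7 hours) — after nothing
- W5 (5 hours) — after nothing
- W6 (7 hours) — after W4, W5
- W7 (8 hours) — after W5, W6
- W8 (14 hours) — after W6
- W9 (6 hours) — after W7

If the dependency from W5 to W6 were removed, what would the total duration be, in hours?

Original critical path: W4→W6→W7→W9 = 7+7+8+6 = 28 ⇒ 28 hours.
Dropping W5→W6 doesn't change W6's earliest start (7); another predecessor still binds.
After: W4→W6→W7→W9 = 7+7+8+6 = 28 → 28 hours.

28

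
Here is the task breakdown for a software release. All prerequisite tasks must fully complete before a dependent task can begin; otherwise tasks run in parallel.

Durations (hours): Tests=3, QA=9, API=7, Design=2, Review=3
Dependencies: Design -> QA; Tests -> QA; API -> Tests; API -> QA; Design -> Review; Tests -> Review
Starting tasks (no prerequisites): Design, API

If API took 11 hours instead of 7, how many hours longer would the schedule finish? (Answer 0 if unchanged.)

4

The binding path is API→Tests→QA = 7+3+9 = 19; finish at 19 hours.
API lies on that path, so at 11 hours the path becomes 23 hours.
That remains the longest chain; total 23 hours.
Change in finish: 23 − 19 = +4 hours.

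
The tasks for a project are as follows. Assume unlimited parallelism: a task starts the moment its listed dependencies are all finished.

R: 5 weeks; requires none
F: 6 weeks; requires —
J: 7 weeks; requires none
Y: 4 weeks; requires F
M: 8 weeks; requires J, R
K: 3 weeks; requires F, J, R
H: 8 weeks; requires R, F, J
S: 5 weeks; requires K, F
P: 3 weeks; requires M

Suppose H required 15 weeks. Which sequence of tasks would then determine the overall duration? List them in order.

J, H

Baseline: J→M→P = 7+8+3 = 18 → 18 weeks.
The longest path through H is only 15 weeks, so H has float 3.
The binding chain switches to J→H = 7+15 = 22; finish 22 weeks.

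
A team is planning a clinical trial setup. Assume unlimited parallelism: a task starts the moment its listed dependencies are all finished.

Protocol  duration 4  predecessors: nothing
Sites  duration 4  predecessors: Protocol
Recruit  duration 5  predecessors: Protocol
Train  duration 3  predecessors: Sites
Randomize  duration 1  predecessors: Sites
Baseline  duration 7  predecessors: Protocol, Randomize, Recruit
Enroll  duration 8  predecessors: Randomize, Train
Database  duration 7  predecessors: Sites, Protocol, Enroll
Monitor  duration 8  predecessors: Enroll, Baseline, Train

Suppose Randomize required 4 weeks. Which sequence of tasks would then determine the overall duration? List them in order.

Protocol, Sites, Randomize, Enroll, Monitor

Actual critical path: Protocol→Sites→Train→Enroll→Monitor = 4+4+3+8+8 = 27 ⇒ 27 weeks.
Randomize has 2 weeks of float (longest path through it is 25).
New critical path: Protocol→Sites→Randomize→Enroll→Monitor = 4+4+4+8+8 = 28 ⇒ 28 weeks.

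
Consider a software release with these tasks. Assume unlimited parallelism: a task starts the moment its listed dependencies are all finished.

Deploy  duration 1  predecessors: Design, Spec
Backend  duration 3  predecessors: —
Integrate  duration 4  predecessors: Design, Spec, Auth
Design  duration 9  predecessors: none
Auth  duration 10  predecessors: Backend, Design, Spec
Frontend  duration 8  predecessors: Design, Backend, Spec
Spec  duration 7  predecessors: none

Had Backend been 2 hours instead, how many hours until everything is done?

23

Actual critical path: Design→Auth→Integrate = 9+10+4 = 23 ⇒ 23 hours.
Backend is off the critical path — its longest chain is 17 hours, giving 6 of slack.
That remains the longest chain; total 23 hours.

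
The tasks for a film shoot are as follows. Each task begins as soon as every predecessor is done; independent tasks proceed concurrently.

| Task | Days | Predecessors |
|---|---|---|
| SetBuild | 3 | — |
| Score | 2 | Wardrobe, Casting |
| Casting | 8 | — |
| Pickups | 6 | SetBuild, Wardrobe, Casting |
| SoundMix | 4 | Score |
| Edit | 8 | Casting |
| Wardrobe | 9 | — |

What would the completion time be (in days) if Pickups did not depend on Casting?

With the dependency in place, Casting→Edit = 8+8 = 16 sets the finish at 16 days.
Dropping Casting→Pickups doesn't change Pickups's earliest start (9); another predecessor still binds.
New critical path: Casting→Edit = 8+8 = 16 ⇒ 16 days.

16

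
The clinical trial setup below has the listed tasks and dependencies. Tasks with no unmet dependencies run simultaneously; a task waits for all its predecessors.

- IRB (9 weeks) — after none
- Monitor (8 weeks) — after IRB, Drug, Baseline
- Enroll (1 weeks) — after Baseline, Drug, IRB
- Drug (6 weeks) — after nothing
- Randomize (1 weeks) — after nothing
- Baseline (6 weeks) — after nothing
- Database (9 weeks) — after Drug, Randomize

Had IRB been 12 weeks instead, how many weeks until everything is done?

20

Baseline: IRB→Monitor = 9+8 = 17 → 17 weeks.
IRB is on the critical path; changing it to 12 makes that path 20 weeks.
That remains the longest chain; total 20 weeks.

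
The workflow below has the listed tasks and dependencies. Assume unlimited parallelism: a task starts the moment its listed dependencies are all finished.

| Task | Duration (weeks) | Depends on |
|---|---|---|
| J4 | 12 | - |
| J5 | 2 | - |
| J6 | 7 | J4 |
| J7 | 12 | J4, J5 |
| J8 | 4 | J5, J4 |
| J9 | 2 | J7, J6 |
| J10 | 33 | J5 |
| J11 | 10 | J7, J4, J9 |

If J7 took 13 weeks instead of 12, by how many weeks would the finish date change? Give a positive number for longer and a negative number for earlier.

1

The binding path is J4→J7→J9→J11 = 12+12+2+10 = 36; finish at 36 weeks.
J7 lies on that path, so at 13 weeks the path becomes 37 weeks.
The critical path is still J4→J7→J9→J11; finish is now 37 weeks.
Change in finish: 37 − 36 = +1 weeks.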